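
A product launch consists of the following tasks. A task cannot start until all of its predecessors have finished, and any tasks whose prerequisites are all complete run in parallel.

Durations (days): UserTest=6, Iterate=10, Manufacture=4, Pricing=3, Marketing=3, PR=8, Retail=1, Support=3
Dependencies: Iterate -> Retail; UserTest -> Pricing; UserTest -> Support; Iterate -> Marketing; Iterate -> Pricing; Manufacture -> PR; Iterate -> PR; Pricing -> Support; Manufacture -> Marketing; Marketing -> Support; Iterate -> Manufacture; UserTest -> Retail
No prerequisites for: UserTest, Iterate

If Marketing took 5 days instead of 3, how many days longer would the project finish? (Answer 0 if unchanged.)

Critical path before the change: Iterate→Manufacture→PR = 10+4+8 = 22 giving 22 days.
Marketing has 2 days of float (longest path through it is 20).
The binding chain switches to Iterate→Manufacture→Marketing→Support = 10+4+5+3 = 22; finish 22 days.
Change in finish: 22 − 22 = +0 days.

0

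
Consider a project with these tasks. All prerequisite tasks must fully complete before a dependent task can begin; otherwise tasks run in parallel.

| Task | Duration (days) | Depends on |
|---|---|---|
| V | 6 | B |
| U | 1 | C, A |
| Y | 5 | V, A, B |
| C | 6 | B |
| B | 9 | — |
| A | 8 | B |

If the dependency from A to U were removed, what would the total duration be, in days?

With the dependency in place, B→A→Y = 9+8+5 = 22 sets the finish at 22 days.
Without A→U, U's earliest start moves from 17 to 15.
The longest chain is now B→A→Y = 9+8+5 = 22, so the plan takes 22 days.

22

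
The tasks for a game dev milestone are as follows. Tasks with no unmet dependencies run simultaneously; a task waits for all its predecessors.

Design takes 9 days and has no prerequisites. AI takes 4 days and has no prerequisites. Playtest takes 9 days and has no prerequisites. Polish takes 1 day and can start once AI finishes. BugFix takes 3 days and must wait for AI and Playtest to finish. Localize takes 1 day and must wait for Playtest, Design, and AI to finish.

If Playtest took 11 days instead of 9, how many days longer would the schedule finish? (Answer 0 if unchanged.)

2

The binding path is Playtest→BugFix = 9+3 = 12; finish at 12 days.
Since Playtest is critical, the +2 change carries straight to that chain (now 14 days).
The critical path is still Playtest→BugFix; finish is now 14 days.
Change in finish: 14 − 12 = +2 days.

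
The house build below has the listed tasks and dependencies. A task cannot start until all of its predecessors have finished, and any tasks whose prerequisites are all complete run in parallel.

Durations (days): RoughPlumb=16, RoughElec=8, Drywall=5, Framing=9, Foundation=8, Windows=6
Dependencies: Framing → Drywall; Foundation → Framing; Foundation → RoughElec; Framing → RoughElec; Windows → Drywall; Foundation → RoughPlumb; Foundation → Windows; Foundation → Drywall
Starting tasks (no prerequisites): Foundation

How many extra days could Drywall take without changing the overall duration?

3

Critical path: Foundation→Framing→RoughElec = 8+9+8 = 25, so the finish is 25 days.
Drywall finishes as early as 22 and must finish by 25.
So Drywall can slip 25 − 22 = 3 days.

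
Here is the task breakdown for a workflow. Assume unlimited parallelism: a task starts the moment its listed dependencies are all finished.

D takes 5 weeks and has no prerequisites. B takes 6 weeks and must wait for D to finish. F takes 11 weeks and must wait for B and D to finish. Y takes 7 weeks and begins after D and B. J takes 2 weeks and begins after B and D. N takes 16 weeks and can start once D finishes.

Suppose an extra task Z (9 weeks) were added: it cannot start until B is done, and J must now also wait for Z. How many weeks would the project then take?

Originally the project takes 22 weeks.
With Z inserted, J now waits for max(B, D, Z).
New critical path: D→B→Z→J = 5+6+9+2 = 22 ⇒ 22 weeks.

22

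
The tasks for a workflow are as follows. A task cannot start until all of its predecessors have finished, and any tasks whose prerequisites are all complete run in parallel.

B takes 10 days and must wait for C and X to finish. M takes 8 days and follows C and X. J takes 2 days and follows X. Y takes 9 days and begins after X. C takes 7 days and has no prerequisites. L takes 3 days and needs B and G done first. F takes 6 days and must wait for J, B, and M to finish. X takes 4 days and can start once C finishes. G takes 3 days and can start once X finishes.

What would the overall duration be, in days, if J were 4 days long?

As given, the longest chain is C→X→B→F = 7+4+10+6 = 27, so the finish is 27 days.
The longest path through J is only 19 days, so J has float 8.
No other chain overtakes it, so the finish is 27 days.

27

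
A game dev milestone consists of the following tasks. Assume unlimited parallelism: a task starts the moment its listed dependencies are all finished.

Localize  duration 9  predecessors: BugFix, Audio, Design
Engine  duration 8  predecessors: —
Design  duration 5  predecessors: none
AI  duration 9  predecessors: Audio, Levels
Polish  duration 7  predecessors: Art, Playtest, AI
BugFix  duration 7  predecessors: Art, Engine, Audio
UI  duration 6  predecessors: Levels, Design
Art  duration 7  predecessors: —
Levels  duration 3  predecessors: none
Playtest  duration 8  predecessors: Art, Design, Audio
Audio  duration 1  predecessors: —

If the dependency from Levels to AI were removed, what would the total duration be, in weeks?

24

Before: longest chain Engine→BugFix→Localize = 8+7+9 = 24, finish 24.
Without Levels→AI, AI's earliest start moves from 3 to 1.
The longest chain is now Engine→BugFix→Localize = 8+7+9 = 24, so the project takes 24 weeks.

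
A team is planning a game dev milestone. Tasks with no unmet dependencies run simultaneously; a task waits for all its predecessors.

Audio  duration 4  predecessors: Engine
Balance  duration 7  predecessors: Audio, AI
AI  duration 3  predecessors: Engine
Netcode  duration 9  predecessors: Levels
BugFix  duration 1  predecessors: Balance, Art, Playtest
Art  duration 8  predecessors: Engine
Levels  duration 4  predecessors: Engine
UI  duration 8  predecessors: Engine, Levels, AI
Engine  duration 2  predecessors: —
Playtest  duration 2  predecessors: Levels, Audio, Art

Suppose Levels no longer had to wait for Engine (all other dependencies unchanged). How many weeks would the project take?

14

Before: longest chain Engine→Levels→Netcode = 2+4+9 = 15, finish 15.
Without Engine→Levels, Levels's earliest start moves from 2 to 0.
The longest chain is now Engine→Audio→Balance→BugFix = 2+4+7+1 = 14, so the project takes 14 weeks.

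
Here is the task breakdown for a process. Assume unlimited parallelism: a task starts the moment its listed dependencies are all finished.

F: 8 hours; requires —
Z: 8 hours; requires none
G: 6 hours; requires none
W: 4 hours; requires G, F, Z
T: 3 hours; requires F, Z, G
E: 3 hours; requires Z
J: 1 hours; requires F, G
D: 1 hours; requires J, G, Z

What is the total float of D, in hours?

2

The longest chain is F→W = 8+4 = 12; overall finish 12 hours.
D finishes as early as 10 and must finish by 12.
Float = 12 − 10 = 2.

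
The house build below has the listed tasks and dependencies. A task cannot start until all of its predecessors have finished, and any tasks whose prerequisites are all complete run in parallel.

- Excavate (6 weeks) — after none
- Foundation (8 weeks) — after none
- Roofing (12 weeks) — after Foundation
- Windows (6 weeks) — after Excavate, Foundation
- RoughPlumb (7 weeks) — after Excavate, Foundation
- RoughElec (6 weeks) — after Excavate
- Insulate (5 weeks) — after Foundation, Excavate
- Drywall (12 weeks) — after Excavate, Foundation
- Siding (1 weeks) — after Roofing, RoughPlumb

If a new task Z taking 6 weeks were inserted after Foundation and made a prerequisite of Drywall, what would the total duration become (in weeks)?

26

Originally the project takes 21 weeks.
With Z inserted, Drywall now waits for max(Excavate, Foundation, Z).
New critical path: Foundation→Z→Drywall = 8+6+12 = 26 ⇒ 26 weeks.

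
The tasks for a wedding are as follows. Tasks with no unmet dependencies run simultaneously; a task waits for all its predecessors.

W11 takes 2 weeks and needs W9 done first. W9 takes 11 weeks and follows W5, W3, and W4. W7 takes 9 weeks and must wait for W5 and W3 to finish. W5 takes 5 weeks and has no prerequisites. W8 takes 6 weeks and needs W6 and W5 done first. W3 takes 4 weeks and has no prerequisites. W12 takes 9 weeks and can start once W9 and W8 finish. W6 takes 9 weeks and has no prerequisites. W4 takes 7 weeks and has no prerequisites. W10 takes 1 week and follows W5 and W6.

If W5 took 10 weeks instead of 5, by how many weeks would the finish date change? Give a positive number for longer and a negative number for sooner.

As given, the longest chain is W4→W9→W12 = 7+11+9 = 27, so the finish is 27 weeks.
W5 has 2 weeks of float (longest path through it is 25).
New critical path: W5→W9→W12 = 10+11+9 = 30 ⇒ 30 weeks.
Change in finish: 30 − 27 = +3 weeks.

3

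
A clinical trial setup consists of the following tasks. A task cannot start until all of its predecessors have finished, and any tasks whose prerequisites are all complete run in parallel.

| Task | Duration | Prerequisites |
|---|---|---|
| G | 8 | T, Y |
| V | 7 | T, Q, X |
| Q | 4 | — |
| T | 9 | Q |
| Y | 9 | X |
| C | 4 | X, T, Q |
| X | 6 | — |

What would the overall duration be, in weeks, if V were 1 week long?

Actual critical path: X→Y→G = 6+9+8 = 23 ⇒ 23 weeks.
The longest path through V is only 20 weeks, so V has float 3.
No other chain overtakes it, so the finish is 23 weeks.

23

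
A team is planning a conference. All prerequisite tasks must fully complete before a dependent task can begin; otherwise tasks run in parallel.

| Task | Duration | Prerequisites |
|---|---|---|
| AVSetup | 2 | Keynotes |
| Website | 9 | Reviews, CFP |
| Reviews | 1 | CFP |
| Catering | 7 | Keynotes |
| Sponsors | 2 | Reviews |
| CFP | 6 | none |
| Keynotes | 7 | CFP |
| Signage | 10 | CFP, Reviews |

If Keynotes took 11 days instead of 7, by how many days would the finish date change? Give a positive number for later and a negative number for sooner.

4

Critical path before the change: CFP→Keynotes→Catering = 6+7+7 = 20 giving 20 days.
Keynotes is on the critical path; changing it to 11 makes that path 24 days.
No other chain overtakes it, so the finish is 24 days.
Change in finish: 24 − 20 = +4 days.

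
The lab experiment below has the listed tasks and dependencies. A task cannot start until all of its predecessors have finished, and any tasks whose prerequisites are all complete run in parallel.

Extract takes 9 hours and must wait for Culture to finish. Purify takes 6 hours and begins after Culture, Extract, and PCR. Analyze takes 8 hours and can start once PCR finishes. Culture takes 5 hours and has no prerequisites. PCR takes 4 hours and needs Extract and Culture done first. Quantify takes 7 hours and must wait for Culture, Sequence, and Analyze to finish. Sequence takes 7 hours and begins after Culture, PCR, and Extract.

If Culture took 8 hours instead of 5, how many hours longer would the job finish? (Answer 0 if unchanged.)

Critical path before the change: Culture→Extract→PCR→Analyze→Quantify = 5+9+4+8+7 = 33 giving 33 hours.
Since Culture is critical, the +3 change carries straight to that chain (now 36 hours).
The critical path is still Culture→Extract→PCR→Analyze→Quantify; finish is now 36 hours.
Change in finish: 36 − 33 = +3 hours.

3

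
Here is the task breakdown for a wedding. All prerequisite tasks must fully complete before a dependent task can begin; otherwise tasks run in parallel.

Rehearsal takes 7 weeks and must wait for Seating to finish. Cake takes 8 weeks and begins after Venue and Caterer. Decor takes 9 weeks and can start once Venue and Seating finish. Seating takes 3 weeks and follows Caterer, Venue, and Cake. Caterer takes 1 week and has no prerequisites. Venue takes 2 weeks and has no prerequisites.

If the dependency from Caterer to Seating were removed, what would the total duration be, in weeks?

Original critical path: Venue→Cake→Seating→Decor = 2+8+3+9 = 22 ⇒ 22 weeks.
Dropping Caterer→Seating doesn't change Seating's earliest start (10); another predecessor still binds.
After: Venue→Cake→Seating→Decor = 2+8+3+9 = 22 → 22 weeks.

22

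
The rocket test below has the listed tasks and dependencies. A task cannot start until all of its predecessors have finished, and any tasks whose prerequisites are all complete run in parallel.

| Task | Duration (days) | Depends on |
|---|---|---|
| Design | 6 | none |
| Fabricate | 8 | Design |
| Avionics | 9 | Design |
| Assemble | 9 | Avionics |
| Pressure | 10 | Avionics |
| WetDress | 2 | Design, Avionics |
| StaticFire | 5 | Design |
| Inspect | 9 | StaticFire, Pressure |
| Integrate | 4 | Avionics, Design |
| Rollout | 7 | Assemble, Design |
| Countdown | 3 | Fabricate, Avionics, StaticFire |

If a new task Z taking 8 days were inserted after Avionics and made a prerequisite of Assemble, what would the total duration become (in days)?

39

Originally the job takes 34 days.
With Z inserted, Assemble now waits for max(Avionics, Z).
New critical path: Design→Avionics→Z→Assemble→Rollout = 6+9+8+9+7 = 39 ⇒ 39 days.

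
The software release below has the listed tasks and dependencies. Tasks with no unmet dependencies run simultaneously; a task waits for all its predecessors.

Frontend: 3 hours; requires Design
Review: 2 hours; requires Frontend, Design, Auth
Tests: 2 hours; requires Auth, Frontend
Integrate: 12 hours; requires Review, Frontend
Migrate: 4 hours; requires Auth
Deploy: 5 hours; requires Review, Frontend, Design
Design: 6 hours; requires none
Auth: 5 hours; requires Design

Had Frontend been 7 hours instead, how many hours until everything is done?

The binding path is Design→Auth→Review→Integrate = 6+5+2+12 = 25; finish at 25 hours.
Frontend is off the critical path — its longest chain is 23 hours, giving 2 of slack.
Now Design→Frontend→Review→Integrate = 6+7+2+12 = 27 is longest, so the finish becomes 27 hours.

27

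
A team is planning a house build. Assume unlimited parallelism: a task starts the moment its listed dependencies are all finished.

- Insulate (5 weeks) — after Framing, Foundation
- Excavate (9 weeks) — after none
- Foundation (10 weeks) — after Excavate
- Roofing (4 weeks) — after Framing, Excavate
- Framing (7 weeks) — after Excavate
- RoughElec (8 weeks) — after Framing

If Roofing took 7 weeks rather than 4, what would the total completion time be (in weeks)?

24

Critical path before the change: Excavate→Foundation→Insulate = 9+10+5 = 24 giving 24 weeks.
Roofing has 4 weeks of float (longest path through it is 20).
The critical path is still Excavate→Foundation→Insulate; finish is now 24 weeks.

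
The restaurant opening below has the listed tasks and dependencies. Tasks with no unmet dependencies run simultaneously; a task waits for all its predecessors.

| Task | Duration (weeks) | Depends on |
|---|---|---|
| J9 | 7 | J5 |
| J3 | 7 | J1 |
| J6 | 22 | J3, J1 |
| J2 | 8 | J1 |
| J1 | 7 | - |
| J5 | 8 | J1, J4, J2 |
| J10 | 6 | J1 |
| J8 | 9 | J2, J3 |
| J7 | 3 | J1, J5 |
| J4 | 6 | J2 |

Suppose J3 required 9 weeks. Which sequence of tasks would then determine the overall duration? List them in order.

The binding path is J1→J3→J6 = 7+7+22 = 36; finish at 36 weeks.
Since J3 is critical, the +2 change carries straight to that chain (now 38 weeks).
No other chain overtakes it, so the finish is 38 weeks.

J1, J3, J6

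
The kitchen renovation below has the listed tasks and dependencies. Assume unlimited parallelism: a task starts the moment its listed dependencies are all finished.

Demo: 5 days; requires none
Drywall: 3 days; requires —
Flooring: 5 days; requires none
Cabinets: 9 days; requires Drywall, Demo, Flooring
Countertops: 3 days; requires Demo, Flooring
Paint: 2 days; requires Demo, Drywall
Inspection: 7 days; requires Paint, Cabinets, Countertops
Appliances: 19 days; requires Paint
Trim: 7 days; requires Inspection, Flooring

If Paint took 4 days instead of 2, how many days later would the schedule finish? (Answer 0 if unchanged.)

0

Baseline: Demo→Cabinets→Inspection→Trim = 5+9+7+7 = 28 → 28 days.
Paint has 2 days of float (longest path through it is 26).
No other chain overtakes it, so the finish is 28 days.
Change in finish: 28 − 28 = +0 days.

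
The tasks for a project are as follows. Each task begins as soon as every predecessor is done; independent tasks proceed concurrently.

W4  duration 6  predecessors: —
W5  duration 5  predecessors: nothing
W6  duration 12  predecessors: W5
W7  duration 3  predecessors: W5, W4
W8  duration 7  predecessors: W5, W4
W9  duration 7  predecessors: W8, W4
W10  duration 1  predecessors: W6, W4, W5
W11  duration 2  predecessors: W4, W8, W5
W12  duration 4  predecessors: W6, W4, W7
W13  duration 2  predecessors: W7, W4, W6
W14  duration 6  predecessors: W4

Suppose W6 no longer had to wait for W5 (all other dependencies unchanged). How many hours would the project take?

20

With the dependency in place, W5→W6→W12 = 5+12+4 = 21 sets the finish at 21 hours.
Without W5→W6, W6's earliest start moves from 5 to 0.
After: W4→W8→W9 = 6+7+7 = 20 → 20 hours.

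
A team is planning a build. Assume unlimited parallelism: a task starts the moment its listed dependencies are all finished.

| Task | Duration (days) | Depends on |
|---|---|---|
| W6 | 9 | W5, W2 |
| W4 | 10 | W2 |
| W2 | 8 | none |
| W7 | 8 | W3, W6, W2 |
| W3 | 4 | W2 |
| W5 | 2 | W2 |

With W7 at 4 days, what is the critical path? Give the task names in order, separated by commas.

Critical path before the change: W2→W5→W6→W7 = 8+2+9+8 = 27 giving 27 days.
W7 lies on that path, so at 4 days the path becomes 23 days.
The critical path is still W2→W5→W6→W7; finish is now 23 days.

W2, W5, W6, W7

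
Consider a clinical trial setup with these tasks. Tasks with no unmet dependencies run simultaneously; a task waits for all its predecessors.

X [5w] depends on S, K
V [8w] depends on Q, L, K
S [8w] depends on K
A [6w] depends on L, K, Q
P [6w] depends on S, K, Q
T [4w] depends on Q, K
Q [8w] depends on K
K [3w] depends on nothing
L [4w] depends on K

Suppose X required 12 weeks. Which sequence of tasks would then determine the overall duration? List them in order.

Actual critical path: K→Q→V = 3+8+8 = 19 ⇒ 19 weeks.
X has 3 weeks of float (longest path through it is 16).
New critical path: K→S→X = 3+8+12 = 23 ⇒ 23 weeks.

K, S, X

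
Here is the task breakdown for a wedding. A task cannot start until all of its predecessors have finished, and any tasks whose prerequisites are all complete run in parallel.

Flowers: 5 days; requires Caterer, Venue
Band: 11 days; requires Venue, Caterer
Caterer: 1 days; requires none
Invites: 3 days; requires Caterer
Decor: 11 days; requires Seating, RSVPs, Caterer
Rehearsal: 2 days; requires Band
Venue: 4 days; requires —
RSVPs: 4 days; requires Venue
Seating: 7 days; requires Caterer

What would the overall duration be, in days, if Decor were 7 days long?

17

Critical path before the change: Venue→RSVPs→Decor = 4+4+11 = 19 giving 19 days.
Decor lies on that path, so at 7 days the path becomes 15 days.
Now Venue→Band→Rehearsal = 4+11+2 = 17 is longest, so the finish becomes 17 days.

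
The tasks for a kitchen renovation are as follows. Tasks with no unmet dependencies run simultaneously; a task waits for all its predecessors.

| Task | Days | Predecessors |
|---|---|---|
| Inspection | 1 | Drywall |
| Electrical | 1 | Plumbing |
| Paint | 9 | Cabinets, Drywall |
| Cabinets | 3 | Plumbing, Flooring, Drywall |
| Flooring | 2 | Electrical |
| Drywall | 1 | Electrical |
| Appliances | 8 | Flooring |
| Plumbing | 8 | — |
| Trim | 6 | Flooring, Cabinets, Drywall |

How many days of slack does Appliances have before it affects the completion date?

The longest chain is Plumbing→Electrical→Flooring→Cabinets→Paint = 8+1+2+3+9 = 23; overall finish 23 days.
Longest path through Appliances: 19 days (earliest finish 19, latest finish 23).
Slack of Appliances = 15 − 11 = 4 days.

4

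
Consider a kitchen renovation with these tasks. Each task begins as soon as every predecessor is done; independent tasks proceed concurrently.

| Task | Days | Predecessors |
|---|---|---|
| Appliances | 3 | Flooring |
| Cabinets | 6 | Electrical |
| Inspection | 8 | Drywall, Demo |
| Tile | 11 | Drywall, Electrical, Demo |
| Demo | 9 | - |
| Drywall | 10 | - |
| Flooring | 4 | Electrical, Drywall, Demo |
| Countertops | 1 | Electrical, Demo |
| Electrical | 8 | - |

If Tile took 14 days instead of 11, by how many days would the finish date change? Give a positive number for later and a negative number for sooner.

3

The binding path is Drywall→Tile = 10+11 = 21; finish at 21 days.
Tile lies on that path, so at 14 days the path becomes 24 days.
The critical path is still Drywall→Tile; finish is now 24 days.
Change in finish: 24 − 21 = +3 days.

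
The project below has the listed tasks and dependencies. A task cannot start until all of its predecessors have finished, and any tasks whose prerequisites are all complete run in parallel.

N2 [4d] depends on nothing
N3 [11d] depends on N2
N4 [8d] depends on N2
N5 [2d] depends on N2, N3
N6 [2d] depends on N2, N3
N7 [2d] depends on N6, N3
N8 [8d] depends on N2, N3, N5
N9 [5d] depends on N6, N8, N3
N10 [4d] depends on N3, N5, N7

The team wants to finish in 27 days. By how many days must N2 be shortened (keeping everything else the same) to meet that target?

Current finish: 30 days; target: 27.
N2 is on every critical path, so each day cut from N2 cuts the finish by one (this holds down to a finish of 27).
Need 30 − 27 = 3 days off N2 → N2 becomes 1 day, finish becomes 27.

3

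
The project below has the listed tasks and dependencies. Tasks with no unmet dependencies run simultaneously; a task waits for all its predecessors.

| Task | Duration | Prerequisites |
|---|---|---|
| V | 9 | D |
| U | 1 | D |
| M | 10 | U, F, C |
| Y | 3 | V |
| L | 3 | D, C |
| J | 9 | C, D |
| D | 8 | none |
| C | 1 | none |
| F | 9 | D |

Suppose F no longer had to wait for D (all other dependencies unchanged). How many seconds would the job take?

20

Original critical path: D→F→M = 8+9+10 = 27 ⇒ 27 seconds.
Without D→F, F's earliest start moves from 8 to 0.
The longest chain is now D→V→Y = 8+9+3 = 20, so the job takes 20 seconds.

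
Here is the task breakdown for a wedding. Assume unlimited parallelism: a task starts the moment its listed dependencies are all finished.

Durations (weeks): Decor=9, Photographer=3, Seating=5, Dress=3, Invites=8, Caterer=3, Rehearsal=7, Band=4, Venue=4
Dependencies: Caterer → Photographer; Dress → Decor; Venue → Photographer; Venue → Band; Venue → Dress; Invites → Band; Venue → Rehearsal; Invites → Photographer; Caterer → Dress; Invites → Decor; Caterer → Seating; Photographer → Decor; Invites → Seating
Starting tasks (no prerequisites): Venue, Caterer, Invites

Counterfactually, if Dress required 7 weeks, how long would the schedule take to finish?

Actual critical path: Invites→Photographer→Decor = 8+3+9 = 20 ⇒ 20 weeks.
Dress has 4 weeks of float (longest path through it is 16).
Now Venue→Dress→Decor = 4+7+9 = 20 is longest, so the finish becomes 20 weeks.

20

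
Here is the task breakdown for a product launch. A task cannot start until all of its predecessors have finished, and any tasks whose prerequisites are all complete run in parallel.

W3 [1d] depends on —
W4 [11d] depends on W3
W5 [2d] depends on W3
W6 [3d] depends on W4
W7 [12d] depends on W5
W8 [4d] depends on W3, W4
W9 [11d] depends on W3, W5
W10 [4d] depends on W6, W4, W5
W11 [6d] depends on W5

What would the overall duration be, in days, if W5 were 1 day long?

19

The binding path is W3→W4→W6→W10 = 1+11+3+4 = 19; finish at 19 days.
W5 is off the critical path — its longest chain is 15 days, giving 4 of slack.
That remains the longest chain; total 19 days.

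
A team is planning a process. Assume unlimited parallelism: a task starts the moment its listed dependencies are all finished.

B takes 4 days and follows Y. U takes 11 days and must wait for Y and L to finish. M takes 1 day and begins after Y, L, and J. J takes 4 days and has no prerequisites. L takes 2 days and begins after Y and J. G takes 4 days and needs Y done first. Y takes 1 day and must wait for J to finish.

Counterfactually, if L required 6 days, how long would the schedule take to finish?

Baseline: J→Y→L→U = 4+1+2+11 = 18 → 18 days.
Since L is critical, the +4 change carries straight to that chain (now 22 days).
That remains the longest chain; total 22 days.

22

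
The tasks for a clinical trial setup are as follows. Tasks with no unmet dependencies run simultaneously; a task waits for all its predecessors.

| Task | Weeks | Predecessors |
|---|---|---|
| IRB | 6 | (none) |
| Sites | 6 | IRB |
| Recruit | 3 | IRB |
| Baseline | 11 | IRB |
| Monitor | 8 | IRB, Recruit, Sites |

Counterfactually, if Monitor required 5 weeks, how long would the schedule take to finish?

Baseline: IRB→Sites→Monitor = 6+6+8 = 20 → 20 weeks.
Monitor is on the critical path; changing it to 5 makes that path 17 weeks.
That remains the longest chain; total 17 weeks.

17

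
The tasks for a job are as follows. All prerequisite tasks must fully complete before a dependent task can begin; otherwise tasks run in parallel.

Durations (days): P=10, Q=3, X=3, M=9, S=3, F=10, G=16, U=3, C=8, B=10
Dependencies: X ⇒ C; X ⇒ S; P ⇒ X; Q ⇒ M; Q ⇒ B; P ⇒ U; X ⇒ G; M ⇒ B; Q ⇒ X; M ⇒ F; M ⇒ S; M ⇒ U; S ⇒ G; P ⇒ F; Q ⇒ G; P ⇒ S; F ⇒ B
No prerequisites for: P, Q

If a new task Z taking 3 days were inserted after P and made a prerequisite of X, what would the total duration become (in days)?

35

Originally the project takes 32 days.
With Z inserted, X now waits for max(Q, P, Z).
New critical path: P→Z→X→S→G = 10+3+3+3+16 = 35 ⇒ 35 days.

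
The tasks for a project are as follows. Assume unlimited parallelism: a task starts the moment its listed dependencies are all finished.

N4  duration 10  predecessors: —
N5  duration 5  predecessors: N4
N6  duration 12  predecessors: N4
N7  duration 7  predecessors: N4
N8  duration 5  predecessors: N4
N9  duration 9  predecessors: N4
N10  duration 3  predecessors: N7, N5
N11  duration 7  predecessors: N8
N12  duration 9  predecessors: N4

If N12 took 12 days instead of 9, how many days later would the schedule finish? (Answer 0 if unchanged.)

Baseline: N4→N6 = 10+12 = 22 → 22 days.
N12 has 3 days of float (longest path through it is 19).
That remains the longest chain; total 22 days.
Change in finish: 22 − 22 = +0 days.

0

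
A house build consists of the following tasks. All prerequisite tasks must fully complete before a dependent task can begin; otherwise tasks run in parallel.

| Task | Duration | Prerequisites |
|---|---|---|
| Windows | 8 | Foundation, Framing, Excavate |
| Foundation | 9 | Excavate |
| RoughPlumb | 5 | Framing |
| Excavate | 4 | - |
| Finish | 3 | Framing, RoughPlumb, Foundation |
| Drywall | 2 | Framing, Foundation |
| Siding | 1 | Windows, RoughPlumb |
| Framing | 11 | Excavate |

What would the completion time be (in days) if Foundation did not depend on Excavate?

24

With the dependency in place, Excavate→Framing→Windows→Siding = 4+11+8+1 = 24 sets the finish at 24 days.
Without Excavate→Foundation, Foundation's earliest start moves from 4 to 0.
After: Excavate→Framing→Windows→Siding = 4+11+8+1 = 24 → 24 days.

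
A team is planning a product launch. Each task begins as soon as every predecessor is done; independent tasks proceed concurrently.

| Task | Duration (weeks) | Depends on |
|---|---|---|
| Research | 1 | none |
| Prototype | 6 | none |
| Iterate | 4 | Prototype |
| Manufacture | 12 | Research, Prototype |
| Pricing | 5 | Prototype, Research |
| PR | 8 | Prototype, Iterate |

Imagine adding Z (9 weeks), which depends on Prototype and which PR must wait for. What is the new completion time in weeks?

Originally the product launch takes 18 weeks.
With Z inserted, PR now waits for max(Prototype, Iterate, Z).
New critical path: Prototype→Z→PR = 6+9+8 = 23 ⇒ 23 weeks.

23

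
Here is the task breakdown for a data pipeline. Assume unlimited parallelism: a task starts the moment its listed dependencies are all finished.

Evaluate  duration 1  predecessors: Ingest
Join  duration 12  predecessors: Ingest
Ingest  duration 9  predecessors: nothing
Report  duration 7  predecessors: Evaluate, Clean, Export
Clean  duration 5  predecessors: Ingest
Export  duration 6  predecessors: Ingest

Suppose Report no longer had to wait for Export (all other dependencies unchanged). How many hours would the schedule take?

21

With the dependency in place, Ingest→Export→Report = 9+6+7 = 22 sets the finish at 22 hours.
Without Export→Report, Report's earliest start moves from 15 to 14.
The longest chain is now Ingest→Clean→Report = 9+5+7 = 21, so the schedule takes 21 hours.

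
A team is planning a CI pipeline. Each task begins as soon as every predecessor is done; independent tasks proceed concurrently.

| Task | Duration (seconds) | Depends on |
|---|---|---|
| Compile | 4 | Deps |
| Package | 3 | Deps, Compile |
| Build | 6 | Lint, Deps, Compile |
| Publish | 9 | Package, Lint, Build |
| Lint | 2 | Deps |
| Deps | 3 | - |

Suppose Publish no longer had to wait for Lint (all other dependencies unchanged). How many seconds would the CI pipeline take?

22

Before: longest chain Deps→Compile→Build→Publish = 3+4+6+9 = 22, finish 22.
Dropping Lint→Publish doesn't change Publish's earliest start (13); another predecessor still binds.
New critical path: Deps→Compile→Build→Publish = 3+4+6+9 = 22 ⇒ 22 seconds.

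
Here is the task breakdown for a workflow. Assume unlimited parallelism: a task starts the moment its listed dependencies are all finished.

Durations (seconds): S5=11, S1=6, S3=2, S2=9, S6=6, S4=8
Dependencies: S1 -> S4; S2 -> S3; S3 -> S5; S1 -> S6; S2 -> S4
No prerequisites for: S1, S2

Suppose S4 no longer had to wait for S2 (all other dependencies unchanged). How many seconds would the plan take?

22

Original critical path: S2→S3→S5 = 9+2+11 = 22 ⇒ 22 seconds.
Without S2→S4, S4's earliest start moves from 9 to 6.
The longest chain is now S2→S3→S5 = 9+2+11 = 22, so the plan takes 22 seconds.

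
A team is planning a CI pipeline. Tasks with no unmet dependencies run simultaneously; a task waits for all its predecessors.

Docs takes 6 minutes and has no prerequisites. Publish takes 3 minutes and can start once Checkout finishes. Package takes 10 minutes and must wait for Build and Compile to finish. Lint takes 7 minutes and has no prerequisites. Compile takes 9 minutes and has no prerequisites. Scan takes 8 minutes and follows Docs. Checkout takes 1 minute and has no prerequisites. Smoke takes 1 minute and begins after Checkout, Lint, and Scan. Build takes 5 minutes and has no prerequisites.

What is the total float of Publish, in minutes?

Compile→Package = 9+10 = 19 sets the makespan at 19 minutes.
The longest chain containing Publish totals 4 minutes.
Slack of Publish = 16 − 1 = 15 minutes.

15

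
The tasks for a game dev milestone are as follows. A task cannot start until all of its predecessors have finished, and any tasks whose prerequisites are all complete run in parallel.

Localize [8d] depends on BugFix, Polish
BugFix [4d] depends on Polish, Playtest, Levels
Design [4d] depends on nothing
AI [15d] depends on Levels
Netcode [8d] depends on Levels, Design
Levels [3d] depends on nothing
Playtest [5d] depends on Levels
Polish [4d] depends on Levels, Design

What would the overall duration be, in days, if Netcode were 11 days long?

Baseline: Design→Polish→BugFix→Localize = 4+4+4+8 = 20 → 20 days.
The longest path through Netcode is only 12 days, so Netcode has float 8.
That remains the longest chain; total 20 days.

20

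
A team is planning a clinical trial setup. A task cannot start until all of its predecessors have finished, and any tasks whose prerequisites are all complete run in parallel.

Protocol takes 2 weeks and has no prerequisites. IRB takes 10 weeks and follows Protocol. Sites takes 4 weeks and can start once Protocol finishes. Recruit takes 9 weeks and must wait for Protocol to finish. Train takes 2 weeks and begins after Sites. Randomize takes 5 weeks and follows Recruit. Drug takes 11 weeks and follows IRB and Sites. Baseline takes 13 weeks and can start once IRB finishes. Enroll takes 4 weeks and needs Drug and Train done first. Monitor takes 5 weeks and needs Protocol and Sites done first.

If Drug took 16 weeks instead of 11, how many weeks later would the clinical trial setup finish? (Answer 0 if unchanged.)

5

Critical path before the change: Protocol→IRB→Drug→Enroll = 2+10+11+4 = 27 giving 27 weeks.
Drug is on the critical path; changing it to 16 makes that path 32 weeks.
That remains the longest chain; total 32 weeks.
Change in finish: 32 − 27 = +5 weeks.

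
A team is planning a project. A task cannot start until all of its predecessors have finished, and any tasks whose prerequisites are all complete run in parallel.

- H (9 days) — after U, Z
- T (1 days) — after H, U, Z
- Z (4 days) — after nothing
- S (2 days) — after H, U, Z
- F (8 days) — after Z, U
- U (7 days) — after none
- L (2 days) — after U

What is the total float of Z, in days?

3

Critical path: U→H→S = 7+9+2 = 18, so the finish is 18 days.
The longest chain containing Z totals 15 days.
Slack of Z = 3 − 0 = 3 days.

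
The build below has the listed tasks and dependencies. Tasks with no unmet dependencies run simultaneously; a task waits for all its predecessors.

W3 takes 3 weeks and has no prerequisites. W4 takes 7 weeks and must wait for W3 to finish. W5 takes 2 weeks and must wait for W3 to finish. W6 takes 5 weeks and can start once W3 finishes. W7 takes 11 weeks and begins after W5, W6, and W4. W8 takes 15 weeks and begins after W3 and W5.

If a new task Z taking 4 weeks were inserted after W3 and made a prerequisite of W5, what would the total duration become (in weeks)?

Originally the project takes 21 weeks.
With Z inserted, W5 now waits for max(W3, Z).
New critical path: W3→Z→W5→W8 = 3+4+2+15 = 24 ⇒ 24 weeks.

24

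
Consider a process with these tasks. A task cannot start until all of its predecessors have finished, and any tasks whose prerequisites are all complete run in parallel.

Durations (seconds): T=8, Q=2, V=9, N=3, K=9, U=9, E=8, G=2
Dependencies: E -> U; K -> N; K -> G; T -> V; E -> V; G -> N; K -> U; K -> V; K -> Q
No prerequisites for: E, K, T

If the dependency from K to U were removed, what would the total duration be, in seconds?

Before: longest chain K→V = 9+9 = 18, finish 18.
Without K→U, U's earliest start moves from 9 to 8.
The longest chain is now K→V = 9+9 = 18, so the project takes 18 seconds.

18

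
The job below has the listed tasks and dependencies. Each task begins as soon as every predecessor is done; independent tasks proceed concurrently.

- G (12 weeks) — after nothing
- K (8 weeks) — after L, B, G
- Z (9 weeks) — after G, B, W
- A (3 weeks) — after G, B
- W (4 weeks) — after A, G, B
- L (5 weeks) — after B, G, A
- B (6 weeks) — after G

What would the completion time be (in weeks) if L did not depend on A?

Before: longest chain G→B→A→W→Z = 12+6+3+4+9 = 34, finish 34.
Without A→L, L's earliest start moves from 21 to 18.
After: G→B→A→W→Z = 12+6+3+4+9 = 34 → 34 weeks.

34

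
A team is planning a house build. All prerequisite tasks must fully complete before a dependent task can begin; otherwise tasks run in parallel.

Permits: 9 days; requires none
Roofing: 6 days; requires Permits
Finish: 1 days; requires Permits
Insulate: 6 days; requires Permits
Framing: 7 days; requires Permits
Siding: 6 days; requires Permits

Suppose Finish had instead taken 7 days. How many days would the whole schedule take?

Critical path before the change: Permits→Framing = 9+7 = 16 giving 16 days.
Finish is off the critical path — its longest chain is 10 days, giving 6 of slack.
The critical path is still Permits→Framing; finish is now 16 days.

16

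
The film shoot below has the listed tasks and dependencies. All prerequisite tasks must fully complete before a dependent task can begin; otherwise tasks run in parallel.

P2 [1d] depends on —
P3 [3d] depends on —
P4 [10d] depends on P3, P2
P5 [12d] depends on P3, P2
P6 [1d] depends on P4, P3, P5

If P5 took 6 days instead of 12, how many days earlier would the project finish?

As given, the longest chain is P3→P5→P6 = 3+12+1 = 16, so the finish is 16 days.
P5 lies on that path, so at 6 days the path becomes 10 days.
New critical path: P3→P4→P6 = 3+10+1 = 14 ⇒ 14 days.
Change in finish: 14 − 16 = -2 days.

2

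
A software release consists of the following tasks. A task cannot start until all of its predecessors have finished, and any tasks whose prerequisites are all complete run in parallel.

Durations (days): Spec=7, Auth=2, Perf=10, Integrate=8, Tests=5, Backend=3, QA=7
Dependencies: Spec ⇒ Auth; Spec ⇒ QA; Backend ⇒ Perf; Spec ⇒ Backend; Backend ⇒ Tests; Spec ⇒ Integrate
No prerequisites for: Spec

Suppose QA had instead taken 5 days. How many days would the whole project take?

20

Critical path before the change: Spec→Backend→Perf = 7+3+10 = 20 giving 20 days.
The longest path through QA is only 14 days, so QA has float 6.
No other chain overtakes it, so the finish is 20 days.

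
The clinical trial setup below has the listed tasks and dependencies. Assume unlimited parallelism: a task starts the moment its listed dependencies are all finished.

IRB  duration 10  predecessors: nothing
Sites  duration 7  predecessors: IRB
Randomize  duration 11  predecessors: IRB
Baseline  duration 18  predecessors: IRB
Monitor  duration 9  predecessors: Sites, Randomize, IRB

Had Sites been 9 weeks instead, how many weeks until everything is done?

The binding path is IRB→Randomize→Monitor = 10+11+9 = 30; finish at 30 weeks.
The longest path through Sites is only 26 weeks, so Sites has float 4.
That remains the longest chain; total 30 weeks.

30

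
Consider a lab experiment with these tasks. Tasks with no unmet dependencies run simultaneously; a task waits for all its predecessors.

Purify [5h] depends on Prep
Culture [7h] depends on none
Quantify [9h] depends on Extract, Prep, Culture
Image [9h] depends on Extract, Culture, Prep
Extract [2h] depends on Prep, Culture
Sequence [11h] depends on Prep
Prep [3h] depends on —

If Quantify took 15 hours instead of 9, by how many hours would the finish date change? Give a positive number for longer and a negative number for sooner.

As given, the longest chain is Culture→Extract→Quantify = 7+2+9 = 18, so the finish is 18 hours.
Since Quantify is critical, the +6 change carries straight to that chain (now 24 hours).
The critical path is still Culture→Extract→Quantify; finish is now 24 hours.
Change in finish: 24 − 18 = +6 hours.

6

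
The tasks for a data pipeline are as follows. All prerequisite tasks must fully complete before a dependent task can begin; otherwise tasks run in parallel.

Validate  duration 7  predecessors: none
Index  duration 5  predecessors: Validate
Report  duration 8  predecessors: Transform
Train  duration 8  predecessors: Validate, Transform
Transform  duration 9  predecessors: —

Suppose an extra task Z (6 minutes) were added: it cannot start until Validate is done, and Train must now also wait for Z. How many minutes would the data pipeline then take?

21

Originally the data pipeline takes 17 minutes.
With Z inserted, Train now waits for max(Validate, Transform, Z).
New critical path: Validate→Z→Train = 7+6+8 = 21 ⇒ 21 minutes.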